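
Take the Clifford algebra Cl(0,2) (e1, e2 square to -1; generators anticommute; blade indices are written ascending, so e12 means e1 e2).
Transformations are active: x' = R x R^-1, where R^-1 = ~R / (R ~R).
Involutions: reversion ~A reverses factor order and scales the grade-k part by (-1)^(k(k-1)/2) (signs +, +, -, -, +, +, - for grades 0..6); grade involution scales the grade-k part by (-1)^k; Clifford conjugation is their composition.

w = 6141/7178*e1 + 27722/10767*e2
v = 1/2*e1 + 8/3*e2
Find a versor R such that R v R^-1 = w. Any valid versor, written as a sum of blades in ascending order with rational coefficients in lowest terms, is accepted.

The midline construction: v and w both square to -265/36, so reflecting in their sum 4865/3589*e1 + 56434/10767*e2 exchanges them.
Answer: 4865/3589*e1 + 56434/10767*e2


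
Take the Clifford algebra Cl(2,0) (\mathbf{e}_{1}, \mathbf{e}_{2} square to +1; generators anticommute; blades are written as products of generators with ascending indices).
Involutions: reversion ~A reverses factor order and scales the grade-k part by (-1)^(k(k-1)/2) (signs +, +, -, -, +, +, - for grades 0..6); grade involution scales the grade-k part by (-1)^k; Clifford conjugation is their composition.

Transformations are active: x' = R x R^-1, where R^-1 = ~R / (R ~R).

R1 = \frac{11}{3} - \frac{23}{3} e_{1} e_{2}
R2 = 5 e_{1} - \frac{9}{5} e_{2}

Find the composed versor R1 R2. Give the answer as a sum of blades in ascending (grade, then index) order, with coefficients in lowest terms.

Distribute over the terms of R1 (each basis-blade product reordered to ascending indices, repeated generators contracted through their squares):
(\frac{11}{3}) R2 = \frac{55}{3} e_{1} - \frac{33}{5} e_{2}
(-\frac{23}{3} e_{1} e_{2}) R2 = \frac{69}{5} e_{1} + \frac{115}{3} e_{2}
Summing the partial products and collecting blades:
Answer: \frac{482}{15} e_{1} + \frac{476}{15} e_{2}


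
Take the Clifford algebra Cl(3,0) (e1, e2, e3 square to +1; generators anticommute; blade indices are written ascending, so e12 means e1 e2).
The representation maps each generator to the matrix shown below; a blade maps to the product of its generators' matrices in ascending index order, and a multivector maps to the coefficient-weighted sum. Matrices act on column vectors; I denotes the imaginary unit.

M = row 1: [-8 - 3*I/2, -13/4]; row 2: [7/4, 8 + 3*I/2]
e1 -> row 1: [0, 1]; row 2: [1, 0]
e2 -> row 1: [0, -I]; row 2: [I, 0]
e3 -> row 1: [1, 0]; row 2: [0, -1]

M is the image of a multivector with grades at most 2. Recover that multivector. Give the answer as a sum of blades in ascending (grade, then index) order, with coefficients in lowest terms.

Method: 1, rho(e1), rho(e2), rho(e3) form a trace-orthogonal basis of the 2x2 complex matrices (tr(X Y) = 2 if X = Y, else 0), so M = m0*1 + m1*rho(e1) + m2*rho(e2) + m3*rho(e3) with m0 = tr(M)/2 = 0, m1 = tr(M rho(e1))/2 = -3/4, m2 = tr(M rho(e2))/2 = -5*I/2, m3 = tr(M rho(e3))/2 = -8 - 3*I/2.
Multiplying table entries, the bivector images are rho(e12) = I*rho(e3), rho(e13) = -I*rho(e2), rho(e23) = I*rho(e1); with real blade coefficients the real parts of m0..m3 are the coefficients of 1, e1, e2, e3 and the imaginary parts give the bivectors (e23: Im m1, e13: -Im m2, e12: Im m3).
Answer: -3/4*e1 - 8*e3 - 3/2*e12 + 5/2*e13


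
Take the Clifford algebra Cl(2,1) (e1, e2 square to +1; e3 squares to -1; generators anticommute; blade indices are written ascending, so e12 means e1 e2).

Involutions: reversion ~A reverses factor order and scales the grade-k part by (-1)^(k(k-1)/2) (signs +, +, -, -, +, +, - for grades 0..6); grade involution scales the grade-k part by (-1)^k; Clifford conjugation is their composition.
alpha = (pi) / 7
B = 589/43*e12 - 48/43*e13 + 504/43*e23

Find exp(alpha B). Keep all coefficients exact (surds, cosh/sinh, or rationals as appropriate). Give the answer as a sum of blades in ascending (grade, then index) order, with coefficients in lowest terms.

B^2 term by term: the squares give (589/43)^2*(e12)^2 + (-48/43)^2*(e13)^2 + (504/43)^2*(e23)^2 = 346921/1849*(-1) + 2304/1849*(+1) + 254016/1849*(+1) = -49 (each basis 2-blade squares to minus the product of its generators' squares); cross terms between blades sharing an index anticommute and cancel. So B^2 = -49.
B^2 = -49 — the negative square puts this in the circular regime; l = 7, alpha*l = pi, so exp(alpha B) = cos(pi) + (sin(pi)/7)*B = -1 + (0)*B.
Answer: -1


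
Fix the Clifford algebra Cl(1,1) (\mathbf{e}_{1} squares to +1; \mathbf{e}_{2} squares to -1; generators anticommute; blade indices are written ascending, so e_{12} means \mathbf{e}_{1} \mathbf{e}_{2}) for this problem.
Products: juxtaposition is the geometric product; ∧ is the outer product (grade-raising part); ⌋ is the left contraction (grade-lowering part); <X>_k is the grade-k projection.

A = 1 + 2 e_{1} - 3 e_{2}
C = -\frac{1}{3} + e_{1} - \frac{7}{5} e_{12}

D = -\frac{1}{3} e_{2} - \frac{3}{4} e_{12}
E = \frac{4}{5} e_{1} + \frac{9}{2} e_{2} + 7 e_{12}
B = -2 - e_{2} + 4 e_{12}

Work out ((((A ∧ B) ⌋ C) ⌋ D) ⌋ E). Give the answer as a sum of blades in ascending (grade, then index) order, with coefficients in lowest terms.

step 1: -2 - 4 e_{1} + 5 e_{2} + 2 e_{12}
step 2: -\frac{92}{15} - 9 e_{1} + \frac{28}{5} e_{2} + \frac{14}{5} e_{12}
step 3: -\frac{7}{30} - \frac{21}{5} e_{1} + \frac{1583}{180} e_{2} + \frac{23}{5} e_{12}
step 4: -\frac{2147}{200} + \frac{55237}{900} e_{1} - \frac{609}{20} e_{2} - \frac{49}{30} e_{12}
Answer: -\frac{2147}{200} + \frac{55237}{900} e_{1} - \frac{609}{20} e_{2} - \frac{49}{30} e_{12}


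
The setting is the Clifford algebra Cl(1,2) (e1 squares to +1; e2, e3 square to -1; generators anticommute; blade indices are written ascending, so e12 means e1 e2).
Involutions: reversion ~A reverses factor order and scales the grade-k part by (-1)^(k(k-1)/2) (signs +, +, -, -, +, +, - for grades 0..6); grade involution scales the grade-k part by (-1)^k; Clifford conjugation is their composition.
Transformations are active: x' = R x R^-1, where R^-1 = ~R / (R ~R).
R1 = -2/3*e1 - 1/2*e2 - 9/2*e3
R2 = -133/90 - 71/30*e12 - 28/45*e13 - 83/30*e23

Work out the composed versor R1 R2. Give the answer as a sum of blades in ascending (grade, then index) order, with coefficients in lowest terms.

Distribute over the terms of R1 (each basis-blade product reordered to ascending indices, repeated generators contracted through their squares):
(-2/3*e1) R2 = 133/135*e1 + 71/45*e2 + 56/135*e3 + 83/45*e123
(-1/2*e2) R2 = 71/60*e1 + 133/180*e2 - 83/60*e3 - 14/45*e123
(-9/2*e3) R2 = 14/5*e1 + 249/20*e2 + 133/20*e3 + 213/20*e123
Summing the partial products and collecting blades:
Answer: 2683/540*e1 + 443/30*e2 + 767/135*e3 + 731/60*e123


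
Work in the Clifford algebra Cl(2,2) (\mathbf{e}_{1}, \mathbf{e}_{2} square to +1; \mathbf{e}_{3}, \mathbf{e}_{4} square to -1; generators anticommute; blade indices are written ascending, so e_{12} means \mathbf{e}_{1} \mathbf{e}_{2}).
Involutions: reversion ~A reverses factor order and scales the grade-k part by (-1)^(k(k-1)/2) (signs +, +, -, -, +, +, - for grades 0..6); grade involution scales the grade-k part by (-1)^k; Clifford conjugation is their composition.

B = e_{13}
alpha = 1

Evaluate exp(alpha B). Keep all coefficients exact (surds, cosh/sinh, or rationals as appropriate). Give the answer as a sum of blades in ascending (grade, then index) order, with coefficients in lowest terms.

B^2 = (1)^2*(e_{13})^2 = 1*(+1) = 1 (a basis 2-blade squares to minus the product of its generators' squares).
B^2 = 1 — the positive square puts this in the hyperbolic regime; l = 1, alpha*l = 1, so exp(alpha B) = cosh(1) + (sinh(1)/1)*B = \cosh{\left(1 \right)} + (\sinh{\left(1 \right)})*B.
Answer: \cosh{\left(1 \right)} + \sinh{\left(1 \right)} e_{13}


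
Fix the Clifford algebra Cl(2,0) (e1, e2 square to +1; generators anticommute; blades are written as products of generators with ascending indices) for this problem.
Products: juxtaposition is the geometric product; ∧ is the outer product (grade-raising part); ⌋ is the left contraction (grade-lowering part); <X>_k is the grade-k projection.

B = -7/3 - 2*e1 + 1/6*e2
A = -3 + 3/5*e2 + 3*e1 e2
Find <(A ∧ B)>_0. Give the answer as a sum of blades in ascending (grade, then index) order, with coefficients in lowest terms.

step 1: 7 + 6*e1 - 19/10*e2 - 29/5*e1 e2
step 2: 7
Answer: 7


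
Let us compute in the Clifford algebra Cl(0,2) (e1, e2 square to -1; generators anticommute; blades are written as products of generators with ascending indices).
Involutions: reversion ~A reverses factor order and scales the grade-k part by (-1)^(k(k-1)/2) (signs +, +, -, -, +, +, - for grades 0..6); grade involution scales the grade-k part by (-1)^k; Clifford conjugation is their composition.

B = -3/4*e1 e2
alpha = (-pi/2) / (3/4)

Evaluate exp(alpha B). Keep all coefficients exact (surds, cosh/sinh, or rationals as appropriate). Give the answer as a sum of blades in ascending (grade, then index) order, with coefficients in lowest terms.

B^2 = (-3/4)^2*(e1 e2)^2 = 9/16*(-1) = -9/16 (a basis 2-blade squares to minus the product of its generators' squares).
B^2 = -9/16 — since the square is negative, the closed form is circular: l = 3/4, alpha*l = -pi/2, so exp(alpha B) = cos(-pi/2) + (sin(-pi/2)/(3/4))*B = 0 + (-4/3)*B.
Answer: e1 e2


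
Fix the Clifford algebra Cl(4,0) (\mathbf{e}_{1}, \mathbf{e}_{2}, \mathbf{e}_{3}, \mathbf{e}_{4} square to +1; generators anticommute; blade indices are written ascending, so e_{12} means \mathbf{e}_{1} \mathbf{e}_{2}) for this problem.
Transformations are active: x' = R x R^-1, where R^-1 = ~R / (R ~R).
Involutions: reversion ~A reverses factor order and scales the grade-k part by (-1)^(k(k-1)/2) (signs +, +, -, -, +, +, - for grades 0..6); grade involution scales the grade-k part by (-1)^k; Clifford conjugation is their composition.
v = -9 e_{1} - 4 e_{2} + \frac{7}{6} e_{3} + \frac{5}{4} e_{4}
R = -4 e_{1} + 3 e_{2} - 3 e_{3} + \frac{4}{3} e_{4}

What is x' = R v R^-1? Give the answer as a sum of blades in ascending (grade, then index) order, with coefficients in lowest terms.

~R = -4 e_{1} + 3 e_{2} - 3 e_{3} + \frac{4}{3} e_{4}, and R ~R = \frac{322}{9}, so R^-1 = ~R / (\frac{322}{9}).
R v = \frac{133}{6} + 43 e_{12} - \frac{95}{3} e_{13} + 7 e_{14} - \frac{17}{2} e_{23} + \frac{109}{12} e_{24} - \frac{191}{36} e_{34}
Answer: \frac{93}{23} e_{1} + \frac{355}{46} e_{2} - \frac{337}{69} e_{3} + \frac{37}{92} e_{4}


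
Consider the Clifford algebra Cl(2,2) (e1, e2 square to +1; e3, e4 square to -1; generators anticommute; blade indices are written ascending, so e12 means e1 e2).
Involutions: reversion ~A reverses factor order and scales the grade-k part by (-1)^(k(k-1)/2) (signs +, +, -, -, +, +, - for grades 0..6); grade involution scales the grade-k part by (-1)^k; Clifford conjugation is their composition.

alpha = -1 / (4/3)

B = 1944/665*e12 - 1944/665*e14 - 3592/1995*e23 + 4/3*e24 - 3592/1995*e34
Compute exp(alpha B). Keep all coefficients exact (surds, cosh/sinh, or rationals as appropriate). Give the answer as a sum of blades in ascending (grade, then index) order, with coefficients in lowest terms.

B^2 term by term: the squares give (1944/665)^2*(e12)^2 + (-1944/665)^2*(e14)^2 + (-3592/1995)^2*(e23)^2 + (4/3)^2*(e24)^2 + (-3592/1995)^2*(e34)^2 = 3779136/442225*(-1) + 3779136/442225*(+1) + 12902464/3980025*(+1) + 16/9*(+1) + 12902464/3980025*(-1) = 16/9 (each basis 2-blade squares to minus the product of its generators' squares); cross terms between blades sharing an index anticommute and cancel; the commuting (index-disjoint) pairs give grade-4 terms 2*c*c'*(blade product), which cancel blade by blade — e1234: -4655232/442225 + 4655232/442225 = 0 — confirming B is simple. So B^2 = 16/9.
B^2 = 16/9 — since the square is positive, the closed form is hyperbolic: l = 4/3, alpha*l = -1, so exp(alpha B) = cosh(-1) + (sinh(-1)/(4/3))*B = cosh(1) + (-3*sinh(1)/4)*B.
Answer: cosh(1) - 1458*sinh(1)/665*e12 + 1458*sinh(1)/665*e14 + 898*sinh(1)/665*e23 - sinh(1)*e24 + 898*sinh(1)/665*e34


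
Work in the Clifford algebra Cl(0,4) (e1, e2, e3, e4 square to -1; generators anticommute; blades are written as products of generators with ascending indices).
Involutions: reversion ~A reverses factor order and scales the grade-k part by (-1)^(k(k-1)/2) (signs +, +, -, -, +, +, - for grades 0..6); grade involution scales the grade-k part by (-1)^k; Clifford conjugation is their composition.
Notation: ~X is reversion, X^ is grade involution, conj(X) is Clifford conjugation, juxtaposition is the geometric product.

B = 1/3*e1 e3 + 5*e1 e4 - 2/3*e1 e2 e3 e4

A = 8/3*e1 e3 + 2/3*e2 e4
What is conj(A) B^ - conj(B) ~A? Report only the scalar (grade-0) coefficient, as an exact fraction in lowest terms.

first term: 8/9 + 10/3*e1 e2 + 4/9*e1 e3 + 16/9*e2 e4 - 40/3*e3 e4 + 2/9*e1 e2 e3 e4
second term: -8/9 + 10/3*e1 e2 + 4/9*e1 e3 + 16/9*e2 e4 - 40/3*e3 e4 - 2/9*e1 e2 e3 e4
Answer: 16/9


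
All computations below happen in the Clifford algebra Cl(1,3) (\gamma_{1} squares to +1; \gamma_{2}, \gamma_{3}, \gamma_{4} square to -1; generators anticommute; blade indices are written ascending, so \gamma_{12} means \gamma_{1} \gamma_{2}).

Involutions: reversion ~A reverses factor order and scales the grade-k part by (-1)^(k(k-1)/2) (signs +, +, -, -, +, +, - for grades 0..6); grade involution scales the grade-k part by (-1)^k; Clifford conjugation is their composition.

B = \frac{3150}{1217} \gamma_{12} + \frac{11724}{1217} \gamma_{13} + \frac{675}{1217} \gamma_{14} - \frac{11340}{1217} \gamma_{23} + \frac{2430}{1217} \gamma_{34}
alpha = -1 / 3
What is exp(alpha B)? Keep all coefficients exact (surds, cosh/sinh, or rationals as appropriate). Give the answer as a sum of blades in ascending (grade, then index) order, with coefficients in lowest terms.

B^2 term by term: the squares give (\frac{3150}{1217})^2*(\gamma_{12})^2 + (\frac{11724}{1217})^2*(\gamma_{13})^2 + (\frac{675}{1217})^2*(\gamma_{14})^2 + (-\frac{11340}{1217})^2*(\gamma_{23})^2 + (\frac{2430}{1217})^2*(\gamma_{34})^2 = \frac{9922500}{1481089}*(+1) + \frac{137452176}{1481089}*(+1) + \frac{455625}{1481089}*(+1) + \frac{128595600}{1481089}*(-1) + \frac{5904900}{1481089}*(-1) = 9 (each basis 2-blade squares to minus the product of its generators' squares); cross terms between blades sharing an index anticommute and cancel; the commuting (index-disjoint) pairs give grade-4 terms 2*c*c'*(blade product), which cancel blade by blade — \gamma_{1234}: \frac{15309000}{1481089} - \frac{15309000}{1481089} = 0 — confirming B is simple. So B^2 = 9.
B^2 = 9 — the positive square puts this in the hyperbolic regime; l = 3, alpha*l = -1, so exp(alpha B) = cosh(-1) + (sinh(-1)/3)*B = \cosh{\left(1 \right)} + (- \frac{\sinh{\left(1 \right)}}{3})*B.
Answer: \cosh{\left(1 \right)} - \frac{1050 \sinh{\left(1 \right)}}{1217} \gamma_{12} - \frac{3908 \sinh{\left(1 \right)}}{1217} \gamma_{13} - \frac{225 \sinh{\left(1 \right)}}{1217} \gamma_{14} + \frac{3780 \sinh{\left(1 \right)}}{1217} \gamma_{23} - \frac{810 \sinh{\left(1 \right)}}{1217} \gamma_{34}


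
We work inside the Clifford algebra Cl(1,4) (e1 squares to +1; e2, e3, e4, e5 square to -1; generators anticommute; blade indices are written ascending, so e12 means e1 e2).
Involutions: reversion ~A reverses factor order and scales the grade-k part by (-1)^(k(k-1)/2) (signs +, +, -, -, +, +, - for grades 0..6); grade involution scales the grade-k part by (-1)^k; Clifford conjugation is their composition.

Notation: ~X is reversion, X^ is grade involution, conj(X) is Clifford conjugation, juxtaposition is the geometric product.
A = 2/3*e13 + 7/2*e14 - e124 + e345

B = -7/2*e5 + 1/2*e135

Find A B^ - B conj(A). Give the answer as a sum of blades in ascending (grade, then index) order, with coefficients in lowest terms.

first term: -1/3*e5 + 1/2*e14 - 7/2*e34 + 7/3*e135 + 49/4*e145 - 7/4*e345 - 7/2*e1245 - 1/2*e2345
second term: -1/3*e5 + 1/2*e14 + 7/2*e34 + 7/3*e135 + 49/4*e145 + 7/4*e345 - 7/2*e1245 + 1/2*e2345
Answer: -7*e34 - 7/2*e345 - e2345


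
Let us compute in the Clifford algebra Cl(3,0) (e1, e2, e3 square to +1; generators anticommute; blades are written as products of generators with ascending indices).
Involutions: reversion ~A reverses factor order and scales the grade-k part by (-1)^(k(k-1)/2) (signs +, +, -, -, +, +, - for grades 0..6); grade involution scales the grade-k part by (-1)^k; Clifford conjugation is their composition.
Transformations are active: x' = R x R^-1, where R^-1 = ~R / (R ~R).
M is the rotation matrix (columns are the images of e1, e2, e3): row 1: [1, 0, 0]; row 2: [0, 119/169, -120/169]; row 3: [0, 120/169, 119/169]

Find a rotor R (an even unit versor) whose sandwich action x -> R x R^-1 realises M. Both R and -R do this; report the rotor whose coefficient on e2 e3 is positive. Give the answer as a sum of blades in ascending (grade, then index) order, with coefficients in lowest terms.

Method: write R = a + b12*e1 e2 + b13*e1 e3 + b23*e2 e3 with a^2 + b12^2 + b13^2 + b23^2 = 1 (so R^-1 = ~R). Expanding the columns R e_j ~R gives tr M = 4a^2 - 1 and, from the antisymmetric part, M21 - M12 = -4a*b12, M13 - M31 = 4a*b13, M32 - M23 = -4a*b23.
Here tr M = 407/169, so a^2 = (1 + tr M)/4 = 144/169 and a = ±12/13. Taking a = 12/13: M21 - M12 = 0, M13 - M31 = 0, M32 - M23 = 240/169, giving b12 = 0, b13 = 0, b23 = -5/13, i.e. R = 12/13 - 5/13*e2 e3.
Its e2 e3 coefficient is negative, so report the other preimage -R.
Answer: -12/13 + 5/13*e2 e3. Key observation: the double cover Spin(3) -> SO(3) sends R and -R to the same matrix (trace 407/169 here), so the stated sign of the e2 e3 coefficient is what selects one sheet.


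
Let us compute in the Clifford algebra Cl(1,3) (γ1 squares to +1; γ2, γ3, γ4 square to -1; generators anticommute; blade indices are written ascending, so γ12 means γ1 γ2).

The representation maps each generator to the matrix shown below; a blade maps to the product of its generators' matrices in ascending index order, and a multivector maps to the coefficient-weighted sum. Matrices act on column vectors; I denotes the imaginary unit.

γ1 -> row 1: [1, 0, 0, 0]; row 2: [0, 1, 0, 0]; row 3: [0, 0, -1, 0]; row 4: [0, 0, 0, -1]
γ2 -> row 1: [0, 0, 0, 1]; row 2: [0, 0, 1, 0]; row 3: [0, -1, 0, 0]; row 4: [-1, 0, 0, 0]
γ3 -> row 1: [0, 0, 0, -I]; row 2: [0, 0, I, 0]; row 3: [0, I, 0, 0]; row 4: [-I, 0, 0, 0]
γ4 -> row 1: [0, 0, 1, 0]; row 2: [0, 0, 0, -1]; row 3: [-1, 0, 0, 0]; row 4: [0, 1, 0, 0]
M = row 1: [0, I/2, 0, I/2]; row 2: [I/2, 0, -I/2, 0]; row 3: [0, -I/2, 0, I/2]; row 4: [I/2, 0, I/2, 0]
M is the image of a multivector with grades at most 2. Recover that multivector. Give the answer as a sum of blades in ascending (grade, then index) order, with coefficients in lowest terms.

Method: the blade images are trace-orthogonal — tr(rho(e_A) rho(e_B)^-1) = 4 if A = B and 0 otherwise — and rho(e_A)^-1 = (e_A)^2 * rho(e_A) with (e_A)^2 = +1 or -1, so the coefficient of e_A in the preimage is (e_A)^2 * tr(M rho(e_A))/4.
Nonzero projections over blades of grade <= 2: γ3: (γ3)^2 = -1, tr(M rho(γ3)) = 2, coefficient -1/2; γ34: (γ34)^2 = -1, tr(M rho(γ34)) = 2, coefficient -1/2. Every other blade of grade <= 2 projects to 0.
Answer: -1/2*γ3 - 1/2*γ34


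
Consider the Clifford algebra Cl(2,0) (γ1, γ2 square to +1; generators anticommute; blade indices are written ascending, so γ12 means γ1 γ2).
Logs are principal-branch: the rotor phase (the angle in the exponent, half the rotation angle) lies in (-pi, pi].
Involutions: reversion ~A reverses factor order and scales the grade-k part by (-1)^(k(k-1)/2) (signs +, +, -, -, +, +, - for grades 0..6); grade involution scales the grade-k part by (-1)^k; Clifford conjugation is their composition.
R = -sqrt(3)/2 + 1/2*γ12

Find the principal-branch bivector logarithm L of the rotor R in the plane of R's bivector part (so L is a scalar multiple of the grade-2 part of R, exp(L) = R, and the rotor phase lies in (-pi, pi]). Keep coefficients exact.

The scalar part of R is -sqrt(3)/2, which fixes the principal-branch rotor phase; the unit plane is then the bivector part divided by the sine of that phase, and L is that plane scaled by the phase.
Concretely: cos(phase) = -sqrt(3)/2 gives phase = ±5*pi/6, and since phase/sin(phase) is even the sign is immaterial: L = (phase/sin(phase)) * <R>_2 = (5*pi/3) * <R>_2.
Answer: 5*pi/6*γ12


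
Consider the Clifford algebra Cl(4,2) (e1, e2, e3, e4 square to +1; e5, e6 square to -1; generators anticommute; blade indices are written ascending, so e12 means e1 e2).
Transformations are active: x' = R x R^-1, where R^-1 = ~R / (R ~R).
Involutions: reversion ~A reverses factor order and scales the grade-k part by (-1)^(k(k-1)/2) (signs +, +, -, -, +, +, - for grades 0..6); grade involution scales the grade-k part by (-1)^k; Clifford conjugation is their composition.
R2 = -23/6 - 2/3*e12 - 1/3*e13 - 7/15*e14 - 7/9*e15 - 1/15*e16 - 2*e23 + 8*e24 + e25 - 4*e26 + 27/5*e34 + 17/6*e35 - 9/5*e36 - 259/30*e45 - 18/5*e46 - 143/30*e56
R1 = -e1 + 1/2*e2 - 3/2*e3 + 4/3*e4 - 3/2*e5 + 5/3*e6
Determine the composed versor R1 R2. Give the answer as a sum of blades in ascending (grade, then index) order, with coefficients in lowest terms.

Distribute over the terms of R1 (each basis-blade product reordered to ascending indices, repeated generators contracted through their squares):
(-e1) R2 = 23/6*e1 + 2/3*e2 + 1/3*e3 + 7/15*e4 + 7/9*e5 + 1/15*e6 + 2*e123 - 8*e124 - e125 + 4*e126 - 27/5*e134 - 17/6*e135 + 9/5*e136 + 259/30*e145 + 18/5*e146 + 143/30*e156
(1/2*e2) R2 = 1/3*e1 - 23/12*e2 - e3 + 4*e4 + 1/2*e5 - 2*e6 + 1/6*e123 + 7/30*e124 + 7/18*e125 + 1/30*e126 + 27/10*e234 + 17/12*e235 - 9/10*e236 - 259/60*e245 - 9/5*e246 - 143/60*e256
(-3/2*e3) R2 = -1/2*e1 - 3*e2 + 23/4*e3 - 81/10*e4 - 17/4*e5 + 27/10*e6 + e123 - 7/10*e134 - 7/6*e135 - 1/10*e136 + 12*e234 + 3/2*e235 - 6*e236 + 259/20*e345 + 27/5*e346 + 143/20*e356
(4/3*e4) R2 = 28/45*e1 - 32/3*e2 - 36/5*e3 - 46/9*e4 - 518/45*e5 - 24/5*e6 - 8/9*e124 - 4/9*e134 + 28/27*e145 + 4/45*e146 - 8/3*e234 - 4/3*e245 + 16/3*e246 - 34/9*e345 + 12/5*e346 - 286/45*e456
(-3/2*e5) R2 = 7/6*e1 - 3/2*e2 - 17/4*e3 + 259/20*e4 + 23/4*e5 - 143/20*e6 + e125 + 1/2*e135 + 7/10*e145 - 1/10*e156 + 3*e235 - 12*e245 - 6*e256 - 81/10*e345 - 27/10*e356 - 27/5*e456
(5/3*e6) R2 = -1/9*e1 - 20/3*e2 - 3*e3 - 6*e4 - 143/18*e5 - 115/18*e6 - 10/9*e126 - 5/9*e136 - 7/9*e146 - 35/27*e156 - 10/3*e236 + 40/3*e246 + 5/3*e256 + 9*e346 + 85/18*e356 - 259/18*e456
Summing the partial products and collecting blades:
Answer: 481/90*e1 - 277/12*e2 - 281/30*e3 - 323/180*e4 - 1501/90*e5 - 3163/180*e6 + 19/6*e123 - 779/90*e124 + 7/18*e125 + 263/90*e126 - 589/90*e134 - 7/2*e135 + 103/90*e136 + 280/27*e145 + 131/45*e146 + 91/27*e156 + 361/30*e234 + 71/12*e235 - 307/30*e236 - 353/20*e245 + 253/15*e246 - 403/60*e256 + 193/180*e345 + 84/5*e346 + 1651/180*e356 - 2353/90*e456


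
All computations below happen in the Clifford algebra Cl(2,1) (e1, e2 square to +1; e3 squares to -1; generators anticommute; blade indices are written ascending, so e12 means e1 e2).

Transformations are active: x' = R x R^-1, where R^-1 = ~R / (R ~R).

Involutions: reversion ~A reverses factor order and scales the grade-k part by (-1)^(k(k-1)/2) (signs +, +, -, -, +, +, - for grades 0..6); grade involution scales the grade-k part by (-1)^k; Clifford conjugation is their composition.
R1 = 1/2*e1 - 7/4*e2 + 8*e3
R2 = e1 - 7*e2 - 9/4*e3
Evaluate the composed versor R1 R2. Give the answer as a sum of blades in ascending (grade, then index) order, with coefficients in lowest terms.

Distribute over the terms of R1 (each basis-blade product reordered to ascending indices, repeated generators contracted through their squares):
(1/2*e1) R2 = 1/2 - 7/2*e12 - 9/8*e13
(-7/4*e2) R2 = 49/4 + 7/4*e12 + 63/16*e23
(8*e3) R2 = 18 - 8*e13 + 56*e23
Summing the partial products and collecting blades:
Answer: 123/4 - 7/4*e12 - 73/8*e13 + 959/16*e23


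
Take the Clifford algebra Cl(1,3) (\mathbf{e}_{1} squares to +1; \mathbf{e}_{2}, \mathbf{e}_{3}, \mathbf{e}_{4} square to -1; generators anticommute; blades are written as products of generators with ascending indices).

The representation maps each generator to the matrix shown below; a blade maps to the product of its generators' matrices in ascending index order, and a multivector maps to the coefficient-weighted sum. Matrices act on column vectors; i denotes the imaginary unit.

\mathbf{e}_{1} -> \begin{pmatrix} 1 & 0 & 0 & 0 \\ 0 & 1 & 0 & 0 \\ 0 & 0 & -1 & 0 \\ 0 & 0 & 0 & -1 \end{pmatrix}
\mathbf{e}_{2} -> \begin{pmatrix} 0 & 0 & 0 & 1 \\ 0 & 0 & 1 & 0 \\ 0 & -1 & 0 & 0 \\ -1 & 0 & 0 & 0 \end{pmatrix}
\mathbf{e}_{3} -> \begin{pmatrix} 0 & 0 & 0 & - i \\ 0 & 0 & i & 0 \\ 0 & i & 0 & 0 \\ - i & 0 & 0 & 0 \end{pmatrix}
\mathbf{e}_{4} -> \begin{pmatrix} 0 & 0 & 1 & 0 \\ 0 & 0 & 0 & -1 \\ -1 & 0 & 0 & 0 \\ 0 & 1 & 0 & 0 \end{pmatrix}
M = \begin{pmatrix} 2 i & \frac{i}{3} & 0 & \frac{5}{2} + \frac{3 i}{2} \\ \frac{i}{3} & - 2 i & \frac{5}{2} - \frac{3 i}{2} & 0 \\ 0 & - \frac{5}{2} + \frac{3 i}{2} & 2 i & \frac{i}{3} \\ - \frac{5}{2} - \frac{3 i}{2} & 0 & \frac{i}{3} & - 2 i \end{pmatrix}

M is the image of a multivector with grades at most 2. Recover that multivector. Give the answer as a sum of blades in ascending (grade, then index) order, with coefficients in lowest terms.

Method: the blade images are trace-orthogonal — tr(rho(e_A) rho(e_B)^-1) = 4 if A = B and 0 otherwise — and rho(e_A)^-1 = (e_A)^2 * rho(e_A) with (e_A)^2 = +1 or -1, so the coefficient of e_A in the preimage is (e_A)^2 * tr(M rho(e_A))/4.
Nonzero projections over blades of grade <= 2: e_{2}: (e_{2})^2 = -1, tr(M rho(e_{2})) = -10, coefficient \frac{5}{2}; e_{1} e_{3}: (e_{1} e_{3})^2 = +1, tr(M rho(e_{1} e_{3})) = -6, coefficient -\frac{3}{2}; e_{2} e_{3}: (e_{2} e_{3})^2 = -1, tr(M rho(e_{2} e_{3})) = 8, coefficient -2; e_{3} e_{4}: (e_{3} e_{4})^2 = -1, tr(M rho(e_{3} e_{4})) = \frac{4}{3}, coefficient -\frac{1}{3}. Every other blade of grade <= 2 projects to 0.
Answer: \frac{5}{2} e_{2} - \frac{3}{2} e_{1} e_{3} - 2 e_{2} e_{3} - \frac{1}{3} e_{3} e_{4}


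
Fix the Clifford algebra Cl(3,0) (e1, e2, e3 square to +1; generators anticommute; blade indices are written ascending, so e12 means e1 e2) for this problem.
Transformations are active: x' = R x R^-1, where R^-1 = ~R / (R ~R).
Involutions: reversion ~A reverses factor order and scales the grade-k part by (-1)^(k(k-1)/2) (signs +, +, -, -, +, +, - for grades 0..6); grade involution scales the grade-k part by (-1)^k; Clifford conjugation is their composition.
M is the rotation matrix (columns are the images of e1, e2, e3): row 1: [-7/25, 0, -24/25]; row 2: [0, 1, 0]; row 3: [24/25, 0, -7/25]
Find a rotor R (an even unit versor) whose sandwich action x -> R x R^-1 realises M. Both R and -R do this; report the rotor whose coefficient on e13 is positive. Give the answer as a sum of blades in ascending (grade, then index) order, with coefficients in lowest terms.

Method: write R = a + b12*e12 + b13*e13 + b23*e23 with a^2 + b12^2 + b13^2 + b23^2 = 1 (so R^-1 = ~R). Expanding the columns R e_j ~R gives tr M = 4a^2 - 1 and, from the antisymmetric part, M21 - M12 = -4a*b12, M13 - M31 = 4a*b13, M32 - M23 = -4a*b23.
Here tr M = 11/25, so a^2 = (1 + tr M)/4 = 9/25 and a = ±3/5. Taking a = 3/5: M21 - M12 = 0, M13 - M31 = -48/25, M32 - M23 = 0, giving b12 = 0, b13 = -4/5, b23 = 0, i.e. R = 3/5 - 4/5*e13.
Its e13 coefficient is negative, so report the other preimage -R.
Answer: -3/5 + 4/5*e13. Recall the cover is two-to-one: with M of trace 11/25, both preimages act alike, and the stated e13 sign chooses the sheet.


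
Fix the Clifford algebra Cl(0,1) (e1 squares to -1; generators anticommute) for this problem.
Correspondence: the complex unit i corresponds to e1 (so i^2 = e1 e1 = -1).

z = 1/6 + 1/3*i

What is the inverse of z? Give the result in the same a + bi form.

In blades: z = 1/6 + 1/3*e1.
With qbar = 1/6 - 1/3*e1 (scalar fixed, mapped units negated), z qbar = 5/36 (the sum of squared coefficients), so z^-1 = qbar / (5/36) = 6/5 - 12/5*e1; translating back:
Answer: 6/5 - 12/5*i


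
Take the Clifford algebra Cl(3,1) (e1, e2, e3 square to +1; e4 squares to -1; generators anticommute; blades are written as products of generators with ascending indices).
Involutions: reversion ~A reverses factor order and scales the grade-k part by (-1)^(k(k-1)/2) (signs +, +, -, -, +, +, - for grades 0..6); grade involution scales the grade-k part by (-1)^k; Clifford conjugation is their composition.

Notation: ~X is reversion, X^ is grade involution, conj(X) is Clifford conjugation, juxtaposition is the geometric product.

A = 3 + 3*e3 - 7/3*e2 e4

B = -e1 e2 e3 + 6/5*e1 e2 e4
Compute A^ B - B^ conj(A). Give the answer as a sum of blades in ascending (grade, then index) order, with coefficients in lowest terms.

first term: -14/5*e1 + 3*e1 e2 - 3*e1 e2 e3 + 18/5*e1 e2 e4 + 7/3*e1 e3 e4 - 18/5*e1 e2 e3 e4
second term: -14/5*e1 - 3*e1 e2 + 3*e1 e2 e3 - 18/5*e1 e2 e4 - 7/3*e1 e3 e4 - 18/5*e1 e2 e3 e4
Answer: 6*e1 e2 - 6*e1 e2 e3 + 36/5*e1 e2 e4 + 14/3*e1 e3 e4


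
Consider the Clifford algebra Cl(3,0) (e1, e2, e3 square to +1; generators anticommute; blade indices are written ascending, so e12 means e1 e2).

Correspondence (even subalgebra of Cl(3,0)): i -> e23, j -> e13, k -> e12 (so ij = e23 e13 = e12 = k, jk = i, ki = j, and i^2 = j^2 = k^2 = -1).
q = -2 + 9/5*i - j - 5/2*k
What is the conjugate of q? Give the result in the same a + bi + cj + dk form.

In blades: q = -2 - 5/2*e12 - e13 + 9/5*e23.
Quaternion conjugation is reversion on the even subalgebra: the scalar is fixed and every grade-2 blade flips sign, giving -2 + 5/2*e12 + e13 - 9/5*e23; translating back:
Answer: -2 - 9/5*i + j + 5/2*k


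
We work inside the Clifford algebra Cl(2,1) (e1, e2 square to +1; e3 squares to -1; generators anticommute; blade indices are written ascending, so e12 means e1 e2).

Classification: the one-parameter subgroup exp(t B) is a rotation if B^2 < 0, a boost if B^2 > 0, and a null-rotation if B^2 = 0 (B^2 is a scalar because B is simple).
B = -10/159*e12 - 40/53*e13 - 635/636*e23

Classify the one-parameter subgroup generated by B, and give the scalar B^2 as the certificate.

B^2 term by term: the squares give (-10/159)^2*(e12)^2 + (-40/53)^2*(e13)^2 + (-635/636)^2*(e23)^2 = 100/25281*(-1) + 1600/2809*(+1) + 403225/404496*(+1) = 25/16 (each basis 2-blade squares to minus the product of its generators' squares); cross terms between blades sharing an index anticommute and cancel. So B^2 = 25/16.
Answer: boost, certificate B^2 = 25/16. B^2 = 25/16 is basis-independent, so its sign is the whole story.


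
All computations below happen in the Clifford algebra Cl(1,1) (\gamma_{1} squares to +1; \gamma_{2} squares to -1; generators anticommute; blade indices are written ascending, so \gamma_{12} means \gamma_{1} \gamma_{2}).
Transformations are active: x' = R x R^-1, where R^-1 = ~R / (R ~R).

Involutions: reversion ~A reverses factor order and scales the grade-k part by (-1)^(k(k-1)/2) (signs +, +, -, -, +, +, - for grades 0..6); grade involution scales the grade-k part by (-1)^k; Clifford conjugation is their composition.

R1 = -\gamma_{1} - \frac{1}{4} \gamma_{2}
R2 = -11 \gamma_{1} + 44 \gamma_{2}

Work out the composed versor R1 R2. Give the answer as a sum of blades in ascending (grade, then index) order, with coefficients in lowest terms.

Distribute over the terms of R1 (each basis-blade product reordered to ascending indices, repeated generators contracted through their squares):
(-\gamma_{1}) R2 = 11 - 44 \gamma_{12}
(-\frac{1}{4} \gamma_{2}) R2 = 11 - \frac{11}{4} \gamma_{12}
Summing the partial products and collecting blades:
Answer: 22 - \frac{187}{4} \gamma_{12}


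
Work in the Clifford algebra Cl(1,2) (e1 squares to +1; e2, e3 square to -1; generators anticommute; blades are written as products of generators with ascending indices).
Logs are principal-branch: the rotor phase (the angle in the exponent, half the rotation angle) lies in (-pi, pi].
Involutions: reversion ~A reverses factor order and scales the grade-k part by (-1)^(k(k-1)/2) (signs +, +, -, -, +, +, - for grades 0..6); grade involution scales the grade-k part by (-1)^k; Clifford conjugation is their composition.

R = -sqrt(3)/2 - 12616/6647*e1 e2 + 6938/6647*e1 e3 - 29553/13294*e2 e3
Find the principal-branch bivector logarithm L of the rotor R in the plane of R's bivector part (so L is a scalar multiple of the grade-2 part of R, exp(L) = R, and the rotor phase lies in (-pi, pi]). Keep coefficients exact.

The scalar part of R is -sqrt(3)/2, which fixes the principal-branch rotor phase; the unit plane is then the bivector part divided by the sine of that phase, and L is that plane scaled by the phase.
Concretely: cos(phase) = -sqrt(3)/2 gives phase = ±5*pi/6, and since phase/sin(phase) is even the sign is immaterial: L = (phase/sin(phase)) * <R>_2 = (5*pi/3) * <R>_2.
Answer: -63080*pi/19941*e1 e2 + 34690*pi/19941*e1 e3 - 49255*pi/13294*e2 e3


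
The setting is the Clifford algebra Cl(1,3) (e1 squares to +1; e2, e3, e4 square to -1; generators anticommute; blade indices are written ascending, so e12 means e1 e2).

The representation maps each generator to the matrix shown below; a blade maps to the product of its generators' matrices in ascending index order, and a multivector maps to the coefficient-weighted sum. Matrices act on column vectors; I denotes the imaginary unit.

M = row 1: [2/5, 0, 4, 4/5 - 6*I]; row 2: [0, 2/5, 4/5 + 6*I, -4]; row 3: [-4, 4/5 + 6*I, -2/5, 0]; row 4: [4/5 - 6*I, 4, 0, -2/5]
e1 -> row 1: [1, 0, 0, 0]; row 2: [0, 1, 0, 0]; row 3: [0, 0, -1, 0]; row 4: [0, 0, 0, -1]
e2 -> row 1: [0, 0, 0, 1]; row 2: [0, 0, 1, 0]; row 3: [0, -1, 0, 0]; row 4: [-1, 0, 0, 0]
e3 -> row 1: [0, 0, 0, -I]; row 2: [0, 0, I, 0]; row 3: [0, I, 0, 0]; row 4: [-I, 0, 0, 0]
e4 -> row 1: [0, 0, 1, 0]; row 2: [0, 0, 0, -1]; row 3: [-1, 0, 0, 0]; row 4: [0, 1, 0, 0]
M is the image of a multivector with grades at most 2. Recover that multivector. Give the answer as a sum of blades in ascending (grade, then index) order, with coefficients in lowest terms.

Method: the blade images are trace-orthogonal — tr(rho(e_A) rho(e_B)^-1) = 4 if A = B and 0 otherwise — and rho(e_A)^-1 = (e_A)^2 * rho(e_A) with (e_A)^2 = +1 or -1, so the coefficient of e_A in the preimage is (e_A)^2 * tr(M rho(e_A))/4.
Nonzero projections over blades of grade <= 2: e1: (e1)^2 = +1, tr(M rho(e1)) = 8/5, coefficient 2/5; e3: (e3)^2 = -1, tr(M rho(e3)) = -24, coefficient 6; e4: (e4)^2 = -1, tr(M rho(e4)) = -16, coefficient 4; e12: (e12)^2 = +1, tr(M rho(e12)) = 16/5, coefficient 4/5. Every other blade of grade <= 2 projects to 0.
Answer: 2/5*e1 + 6*e3 + 4*e4 + 4/5*e12


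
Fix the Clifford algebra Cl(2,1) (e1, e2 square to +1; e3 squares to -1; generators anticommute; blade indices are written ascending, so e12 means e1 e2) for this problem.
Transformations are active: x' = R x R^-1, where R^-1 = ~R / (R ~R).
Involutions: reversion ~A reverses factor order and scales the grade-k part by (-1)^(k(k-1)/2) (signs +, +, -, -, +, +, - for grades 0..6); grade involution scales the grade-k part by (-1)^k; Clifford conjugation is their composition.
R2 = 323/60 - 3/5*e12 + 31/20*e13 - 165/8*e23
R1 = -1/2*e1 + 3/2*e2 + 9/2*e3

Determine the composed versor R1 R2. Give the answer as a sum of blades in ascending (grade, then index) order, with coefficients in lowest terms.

Distribute over the terms of R1 (each basis-blade product reordered to ascending indices, repeated generators contracted through their squares):
(-1/2*e1) R2 = -323/120*e1 + 3/10*e2 - 31/40*e3 + 165/16*e123
(3/2*e2) R2 = 9/10*e1 + 323/40*e2 - 495/16*e3 - 93/40*e123
(9/2*e3) R2 = 279/40*e1 - 1485/16*e2 + 969/40*e3 - 27/10*e123
Summing the partial products and collecting blades:
Answer: 311/60*e1 - 1351/16*e2 - 599/80*e3 + 423/80*e123


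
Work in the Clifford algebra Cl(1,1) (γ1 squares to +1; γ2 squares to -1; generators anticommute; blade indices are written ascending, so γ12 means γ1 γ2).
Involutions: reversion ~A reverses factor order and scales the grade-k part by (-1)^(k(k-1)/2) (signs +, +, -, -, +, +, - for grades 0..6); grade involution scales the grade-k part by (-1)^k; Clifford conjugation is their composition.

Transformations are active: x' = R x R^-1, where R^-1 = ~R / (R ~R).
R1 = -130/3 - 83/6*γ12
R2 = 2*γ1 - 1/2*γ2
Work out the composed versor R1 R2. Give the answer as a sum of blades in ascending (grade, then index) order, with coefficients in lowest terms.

Distribute over the terms of R1 (each basis-blade product reordered to ascending indices, repeated generators contracted through their squares):
(-130/3) R2 = -260/3*γ1 + 65/3*γ2
(-83/6*γ12) R2 = -83/12*γ1 + 83/3*γ2
Summing the partial products and collecting blades:
Answer: -1123/12*γ1 + 148/3*γ2


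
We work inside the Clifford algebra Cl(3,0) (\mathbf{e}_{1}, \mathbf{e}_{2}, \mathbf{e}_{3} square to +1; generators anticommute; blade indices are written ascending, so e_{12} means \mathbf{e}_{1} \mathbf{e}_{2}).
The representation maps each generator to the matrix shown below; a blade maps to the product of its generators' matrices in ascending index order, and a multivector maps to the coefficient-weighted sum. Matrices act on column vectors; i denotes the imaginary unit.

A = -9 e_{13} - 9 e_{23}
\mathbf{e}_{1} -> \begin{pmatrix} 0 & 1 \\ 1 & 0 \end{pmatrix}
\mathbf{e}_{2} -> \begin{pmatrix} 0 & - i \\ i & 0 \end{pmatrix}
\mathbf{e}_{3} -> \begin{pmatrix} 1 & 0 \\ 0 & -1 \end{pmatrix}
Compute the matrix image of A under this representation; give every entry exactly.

Bivector images (products of the table entries): rho(e_{13}) = rho(\mathbf{e}_{1})rho(\mathbf{e}_{3}) = \begin{pmatrix} 0 & -1 \\ 1 & 0 \end{pmatrix}; rho(e_{23}) = rho(\mathbf{e}_{2})rho(\mathbf{e}_{3}) = \begin{pmatrix} 0 & i \\ i & 0 \end{pmatrix}.
M = (-9)*rho(e_{13}) + (-9)*rho(e_{23}), summed entrywise:
Answer: \begin{pmatrix} 0 & 9 - 9 i \\ -9 - 9 i & 0 \end{pmatrix}


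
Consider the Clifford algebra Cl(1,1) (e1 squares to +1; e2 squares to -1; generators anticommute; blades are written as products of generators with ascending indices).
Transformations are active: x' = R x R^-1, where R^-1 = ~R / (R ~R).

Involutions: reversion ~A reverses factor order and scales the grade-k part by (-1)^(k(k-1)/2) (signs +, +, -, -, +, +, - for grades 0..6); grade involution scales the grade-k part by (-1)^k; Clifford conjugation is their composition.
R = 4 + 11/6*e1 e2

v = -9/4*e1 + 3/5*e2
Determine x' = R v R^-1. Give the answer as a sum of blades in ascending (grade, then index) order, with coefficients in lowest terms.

~R = 4 - 11/6*e1 e2, and R ~R = 455/36, so R^-1 = ~R / (455/36).
R v = -101/10*e1 + 261/40*e2
Answer: -37701/9100*e1 + 8031/2275*e2


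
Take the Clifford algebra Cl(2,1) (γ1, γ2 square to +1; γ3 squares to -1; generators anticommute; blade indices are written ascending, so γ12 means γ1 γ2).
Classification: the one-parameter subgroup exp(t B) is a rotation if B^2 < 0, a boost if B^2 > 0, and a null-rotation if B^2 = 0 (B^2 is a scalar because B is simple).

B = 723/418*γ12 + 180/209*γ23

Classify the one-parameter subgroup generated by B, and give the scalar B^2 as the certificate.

B^2 term by term: the squares give (723/418)^2*(γ12)^2 + (180/209)^2*(γ23)^2 = 522729/174724*(-1) + 32400/43681*(+1) = -9/4 (each basis 2-blade squares to minus the product of its generators' squares); cross terms between blades sharing an index anticommute and cancel. So B^2 = -9/4.
Answer: rotation, certificate B^2 = -9/4. One invariant decides it: the square -9/4 survives every conjugation, and its sign is exactly the classification.


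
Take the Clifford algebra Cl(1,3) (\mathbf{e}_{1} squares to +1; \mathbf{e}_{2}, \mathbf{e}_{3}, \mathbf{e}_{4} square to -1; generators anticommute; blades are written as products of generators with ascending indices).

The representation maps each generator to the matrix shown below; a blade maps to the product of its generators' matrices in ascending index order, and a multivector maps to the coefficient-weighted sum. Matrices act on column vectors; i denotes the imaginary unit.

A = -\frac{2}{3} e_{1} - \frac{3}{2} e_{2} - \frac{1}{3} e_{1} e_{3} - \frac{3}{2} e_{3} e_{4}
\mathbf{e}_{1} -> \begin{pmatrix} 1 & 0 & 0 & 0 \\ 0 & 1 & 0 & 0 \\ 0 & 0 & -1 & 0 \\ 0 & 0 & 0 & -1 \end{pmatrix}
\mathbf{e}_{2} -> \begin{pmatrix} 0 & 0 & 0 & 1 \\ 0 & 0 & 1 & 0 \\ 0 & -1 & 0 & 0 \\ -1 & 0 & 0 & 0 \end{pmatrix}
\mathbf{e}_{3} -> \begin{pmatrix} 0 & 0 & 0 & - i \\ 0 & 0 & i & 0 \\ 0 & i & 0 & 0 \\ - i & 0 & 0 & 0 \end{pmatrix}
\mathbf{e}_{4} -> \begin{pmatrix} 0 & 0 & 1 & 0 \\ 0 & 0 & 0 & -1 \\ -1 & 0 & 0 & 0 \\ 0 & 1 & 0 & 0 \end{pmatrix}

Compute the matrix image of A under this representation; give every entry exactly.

Bivector images (products of the table entries): rho(e_{1} e_{3}) = rho(\mathbf{e}_{1})rho(\mathbf{e}_{3}) = \begin{pmatrix} 0 & 0 & 0 & - i \\ 0 & 0 & i & 0 \\ 0 & - i & 0 & 0 \\ i & 0 & 0 & 0 \end{pmatrix}; rho(e_{3} e_{4}) = rho(\mathbf{e}_{3})rho(\mathbf{e}_{4}) = \begin{pmatrix} 0 & - i & 0 & 0 \\ - i & 0 & 0 & 0 \\ 0 & 0 & 0 & - i \\ 0 & 0 & - i & 0 \end{pmatrix}.
M = (-\frac{2}{3})*rho(e_{1}) + (-\frac{3}{2})*rho(e_{2}) + (-\frac{1}{3})*rho(e_{1} e_{3}) + (-\frac{3}{2})*rho(e_{3} e_{4}), summed entrywise:
Answer: \begin{pmatrix} - \frac{2}{3} & \frac{3 i}{2} & 0 & - \frac{3}{2} + \frac{i}{3} \\ \frac{3 i}{2} & - \frac{2}{3} & - \frac{3}{2} - \frac{i}{3} & 0 \\ 0 & \frac{3}{2} + \frac{i}{3} & \frac{2}{3} & \frac{3 i}{2} \\ \frac{3}{2} - \frac{i}{3} & 0 & \frac{3 i}{2} & \frac{2}{3} \end{pmatrix}
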